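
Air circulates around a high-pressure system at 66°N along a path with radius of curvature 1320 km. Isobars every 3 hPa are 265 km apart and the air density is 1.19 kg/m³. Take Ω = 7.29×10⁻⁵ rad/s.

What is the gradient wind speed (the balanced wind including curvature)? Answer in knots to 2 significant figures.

Coriolis parameter at 66°N:
f = 2Ω sin φ = 2 × 7.29×10⁻⁵ × sin 66° = 1.33×10⁻⁴ s⁻¹
Pressure gradient: |∂P/∂n| = 300 Pa / 265000 m = 1.13×10⁻³ Pa/m
Geostrophic speed: V_g = |∂P/∂n|/(fρ) = 1.13×10⁻³/(1.33×10⁻⁴ × 1.19) = 7.14 m/s
Around a high, pressure-gradient force acts outward with centrifugal, so Coriolis balances both:
fV = (1/ρ)|∂P/∂n| + V²/R  →  V² − fR·V + fR·V_g = 0
With fR = 1.33×10⁻⁴ × 1320×10³ m = 176 m/s:
V = [fR − √((fR)² − 4 fR V_g)]/2 = [176 − √(176² − 4×176×7.14)]/2 = 7.46 m/s
Supergeostrophic (V > V_g = 7.14 m/s), as expected around a high.
Converting: 7.46 m/s × 1.944 = 14 knots

14 knots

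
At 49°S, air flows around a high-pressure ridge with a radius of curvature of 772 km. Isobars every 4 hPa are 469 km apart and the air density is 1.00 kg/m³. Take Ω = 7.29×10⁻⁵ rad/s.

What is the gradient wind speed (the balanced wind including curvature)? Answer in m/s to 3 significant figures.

8.63 m/s

Coriolis parameter at 49°S:
f = 2Ω sin φ = 2 × 7.29×10⁻⁵ × sin 49° = 1.10×10⁻⁴ s⁻¹
Pressure gradient: |∂P/∂n| = 400 Pa / 469000 m = 8.53×10⁻⁴ Pa/m
Geostrophic speed: V_g = |∂P/∂n|/(fρ) = 8.53×10⁻⁴/(1.10×10⁻⁴ × 1.00) = 7.75 m/s
Around a high, pressure-gradient force acts outward with centrifugal, so Coriolis balances both:
fV = (1/ρ)|∂P/∂n| + V²/R  →  V² − fR·V + fR·V_g = 0
With fR = 1.10×10⁻⁴ × 772×10³ m = 84.9 m/s:
V = [fR − √((fR)² − 4 fR V_g)]/2 = [84.9 − √(84.9² − 4×84.9×7.75)]/2 = 8.63 m/s
Supergeostrophic (V > V_g = 7.75 m/s), as expected around a high.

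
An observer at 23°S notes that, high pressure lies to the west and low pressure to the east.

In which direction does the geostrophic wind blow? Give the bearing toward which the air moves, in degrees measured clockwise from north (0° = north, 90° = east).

000°

The pressure-gradient force points toward the east (bearing 090°).
Geostrophic balance: in the Southern Hemisphere the Coriolis force deflects motion to the left, so the geostrophic wind blows 90° to the left of the pressure-gradient force (low pressure on the right).
Rotating 090° by 90° counterclockwise gives 000° — the wind blows toward the north.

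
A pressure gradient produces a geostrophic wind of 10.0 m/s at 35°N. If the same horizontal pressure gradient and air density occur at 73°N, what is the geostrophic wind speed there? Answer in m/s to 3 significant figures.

6.00 m/s

With the same pressure gradient and density, V_g ∝ 1/f ∝ 1/sin φ.
V₂ = V₁ · sin φ₁ / sin φ₂ = 10.0 × sin 35° / sin 73°
V₂ = 10.0 × 0.5736/0.9563 = 6.00 m/s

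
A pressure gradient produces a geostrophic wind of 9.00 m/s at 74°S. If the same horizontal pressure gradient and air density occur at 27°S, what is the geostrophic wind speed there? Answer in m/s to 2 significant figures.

19 m/s

With the same pressure gradient and density, V_g ∝ 1/f ∝ 1/sin φ.
V₂ = V₁ · sin φ₁ / sin φ₂ = 9.00 × sin 74° / sin 27°
V₂ = 9.00 × 0.9613/0.4540 = 19 m/s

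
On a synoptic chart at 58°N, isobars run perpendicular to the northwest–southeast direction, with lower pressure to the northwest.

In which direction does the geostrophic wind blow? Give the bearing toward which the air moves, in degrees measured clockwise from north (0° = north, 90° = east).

The pressure-gradient force points toward the northwest (bearing 315°).
Geostrophic balance: in the Northern Hemisphere the Coriolis force deflects motion to the right, so the geostrophic wind blows 90° to the right of the pressure-gradient force (low pressure on the left).
Rotating 315° by 90° clockwise gives 045° — the wind blows toward the northeast.

045°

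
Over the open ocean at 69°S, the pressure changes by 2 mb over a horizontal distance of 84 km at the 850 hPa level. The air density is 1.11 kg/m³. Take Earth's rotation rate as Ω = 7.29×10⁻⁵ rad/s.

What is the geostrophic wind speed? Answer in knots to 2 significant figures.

31 knots

Coriolis parameter at 69°S:
f = 2Ω sin φ = 2 × 7.29×10⁻⁵ × sin 69° = 1.36×10⁻⁴ s⁻¹
Pressure gradient: |∂P/∂n| = 200 Pa / 84000 m = 2.38×10⁻³ Pa/m
Geostrophic balance (pressure-gradient force = Coriolis force):
V_g = (1/(fρ)) |∂P/∂n| = 2.38×10⁻³ / (1.36×10⁻⁴ × 1.11) = 15.8 m/s
Converting: 15.8 m/s × 1.944 = 31 knots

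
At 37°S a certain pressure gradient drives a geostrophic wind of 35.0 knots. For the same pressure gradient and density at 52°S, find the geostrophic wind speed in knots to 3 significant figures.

26.7 knots

With the same pressure gradient and density, V_g ∝ 1/f ∝ 1/sin φ.
V₂ = V₁ · sin φ₁ / sin φ₂ = 35.0 × sin 37° / sin 52°
V₂ = 35.0 × 0.6018/0.7880 = 26.7 knots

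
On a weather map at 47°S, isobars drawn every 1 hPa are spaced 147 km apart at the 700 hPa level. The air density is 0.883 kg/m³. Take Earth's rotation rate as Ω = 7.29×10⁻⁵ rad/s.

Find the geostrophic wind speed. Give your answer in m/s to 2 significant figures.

Coriolis parameter at 47°S:
f = 2Ω sin φ = 2 × 7.29×10⁻⁵ × sin 47° = 1.07×10⁻⁴ s⁻¹
Pressure gradient: |∂P/∂n| = 100 Pa / 147000 m = 6.80×10⁻⁴ Pa/m
Geostrophic balance (pressure-gradient force = Coriolis force):
V_g = (1/(fρ)) |∂P/∂n| = 6.80×10⁻⁴ / (1.07×10⁻⁴ × 0.883) = 7.22 m/s

7.2 m/s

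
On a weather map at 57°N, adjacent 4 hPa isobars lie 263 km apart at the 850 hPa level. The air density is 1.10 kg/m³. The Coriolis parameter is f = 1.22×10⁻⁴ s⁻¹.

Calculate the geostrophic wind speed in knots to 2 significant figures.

22 knots

Pressure gradient: |∂P/∂n| = 400 Pa / 263000 m = 1.52×10⁻³ Pa/m
Geostrophic balance (pressure-gradient force = Coriolis force):
V_g = (1/(fρ)) |∂P/∂n| = 1.52×10⁻³ / (1.22×10⁻⁴ × 1.10) = 11.3 m/s
Converting: 11.3 m/s × 1.944 = 22 knots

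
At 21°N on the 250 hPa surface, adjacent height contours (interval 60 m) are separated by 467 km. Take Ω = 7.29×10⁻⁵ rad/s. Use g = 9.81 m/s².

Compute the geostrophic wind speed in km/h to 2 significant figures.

Coriolis parameter at 21°N:
f = 2Ω sin φ = 2 × 7.29×10⁻⁵ × sin 21° = 5.23×10⁻⁵ s⁻¹
Height gradient: |∂Z/∂n| = 60 m / 467000 m = 1.28×10⁻⁴
On a pressure surface, geostrophic balance gives V_g = (g/f)|∂Z/∂n|:
V_g = 9.81 × 1.28×10⁻⁴ / 5.23×10⁻⁵ = 24.1 m/s
Converting: 24.1 m/s × 3.6 = 87 km/h

87 km/h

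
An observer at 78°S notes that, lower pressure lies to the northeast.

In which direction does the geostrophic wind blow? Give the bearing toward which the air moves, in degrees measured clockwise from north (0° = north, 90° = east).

315°

The pressure-gradient force points toward the northeast (bearing 045°).
Geostrophic balance: in the Southern Hemisphere the Coriolis force deflects motion to the left, so the geostrophic wind blows 90° to the left of the pressure-gradient force (low pressure on the right).
Rotating 045° by 90° counterclockwise gives 315° — the wind blows toward the northwest.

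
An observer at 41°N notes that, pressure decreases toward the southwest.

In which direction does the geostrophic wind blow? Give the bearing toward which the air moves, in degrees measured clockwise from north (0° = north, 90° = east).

The pressure-gradient force points toward the southwest (bearing 225°).
Geostrophic balance: in the Northern Hemisphere the Coriolis force deflects motion to the right, so the geostrophic wind blows 90° to the right of the pressure-gradient force (low pressure on the left).
Rotating 225° by 90° clockwise gives 315° — the wind blows toward the northwest.

315°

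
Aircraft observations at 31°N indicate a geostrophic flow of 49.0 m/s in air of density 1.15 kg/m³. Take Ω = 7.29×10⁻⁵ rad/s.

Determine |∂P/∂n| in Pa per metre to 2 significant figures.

Coriolis parameter at 31°N:
f = 2Ω sin φ = 2 × 7.29×10⁻⁵ × sin 31° = 7.51×10⁻⁵ s⁻¹
Geostrophic balance rearranged: |∂P/∂n| = f ρ V_g
|∂P/∂n| = 7.51×10⁻⁵ × 1.15 × 49.0 = 4.23×10⁻³ Pa/m

4.2×10⁻³ Pa/m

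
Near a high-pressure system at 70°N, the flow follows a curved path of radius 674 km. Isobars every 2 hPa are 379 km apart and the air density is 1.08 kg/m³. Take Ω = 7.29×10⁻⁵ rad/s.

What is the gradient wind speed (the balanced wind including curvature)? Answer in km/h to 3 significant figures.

13.4 km/h

Coriolis parameter at 70°N:
f = 2Ω sin φ = 2 × 7.29×10⁻⁵ × sin 70° = 1.37×10⁻⁴ s⁻¹
Pressure gradient: |∂P/∂n| = 200 Pa / 379000 m = 5.28×10⁻⁴ Pa/m
Geostrophic speed: V_g = |∂P/∂n|/(fρ) = 5.28×10⁻⁴/(1.37×10⁻⁴ × 1.08) = 3.57 m/s
Around a high, pressure-gradient force acts outward with centrifugal, so Coriolis balances both:
fV = (1/ρ)|∂P/∂n| + V²/R  →  V² − fR·V + fR·V_g = 0
With fR = 1.37×10⁻⁴ × 674×10³ m = 92.3 m/s:
V = [fR − √((fR)² − 4 fR V_g)]/2 = [92.3 − √(92.3² − 4×92.3×3.57)]/2 = 3.72 m/s
Supergeostrophic (V > V_g = 3.57 m/s), as expected around a high.
Converting: 3.72 m/s × 3.6 = 13.4 km/h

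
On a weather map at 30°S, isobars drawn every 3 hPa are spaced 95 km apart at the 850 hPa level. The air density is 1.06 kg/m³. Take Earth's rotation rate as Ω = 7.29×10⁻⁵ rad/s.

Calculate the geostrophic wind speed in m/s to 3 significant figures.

40.9 m/s

Coriolis parameter at 30°S:
f = 2Ω sin φ = 2 × 7.29×10⁻⁵ × sin 30° = 7.29×10⁻⁵ s⁻¹
Pressure gradient: |∂P/∂n| = 300 Pa / 95000 m = 3.16×10⁻³ Pa/m
Geostrophic balance (pressure-gradient force = Coriolis force):
V_g = (1/(fρ)) |∂P/∂n| = 3.16×10⁻³ / (7.29×10⁻⁵ × 1.06) = 40.9 m/s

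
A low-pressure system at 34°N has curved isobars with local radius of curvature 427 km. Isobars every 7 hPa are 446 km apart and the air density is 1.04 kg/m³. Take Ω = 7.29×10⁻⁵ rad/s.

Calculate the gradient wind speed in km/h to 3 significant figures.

48.1 km/h

Coriolis parameter at 34°N:
f = 2Ω sin φ = 2 × 7.29×10⁻⁵ × sin 34° = 8.15×10⁻⁵ s⁻¹
Pressure gradient: |∂P/∂n| = 700 Pa / 446000 m = 1.57×10⁻³ Pa/m
Geostrophic speed: V_g = |∂P/∂n|/(fρ) = 1.57×10⁻³/(8.15×10⁻⁵ × 1.04) = 18.5 m/s
Around a low, centrifugal force acts outward with Coriolis, so pressure-gradient force balances both:
(1/ρ)|∂P/∂n| = fV + V²/R  →  V² + fR·V − fR·V_g = 0
With fR = 8.15×10⁻⁵ × 427×10³ m = 34.8 m/s:
V = [−fR + √((fR)² + 4 fR V_g)]/2 = [−34.8 + √(34.8² + 4×34.8×18.5)]/2 = 13.4 m/s
Subgeostrophic (V < V_g = 18.5 m/s), as expected around a low.
Converting: 13.4 m/s × 3.6 = 48.1 km/h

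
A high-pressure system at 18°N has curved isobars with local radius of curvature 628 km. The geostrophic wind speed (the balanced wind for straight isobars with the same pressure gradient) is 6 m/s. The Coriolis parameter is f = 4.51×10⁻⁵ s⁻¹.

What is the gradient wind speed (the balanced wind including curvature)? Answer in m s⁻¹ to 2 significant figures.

8.6 m s⁻¹

Around a high, pressure-gradient force acts outward with centrifugal, so Coriolis balances both:
fV = (1/ρ)|∂P/∂n| + V²/R  →  V² − fR·V + fR·V_g = 0
With fR = 4.51×10⁻⁵ × 628×10³ m = 28.3 m/s:
V = [fR − √((fR)² − 4 fR V_g)]/2 = [28.3 − √(28.3² − 4×28.3×6)]/2 = 8.63 m/s
Supergeostrophic (V > V_g = 6 m/s), as expected around a high.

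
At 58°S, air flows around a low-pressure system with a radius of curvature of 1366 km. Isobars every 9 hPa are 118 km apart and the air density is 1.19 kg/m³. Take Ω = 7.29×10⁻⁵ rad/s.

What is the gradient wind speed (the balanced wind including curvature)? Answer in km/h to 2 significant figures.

150 km/h

Coriolis parameter at 58°S:
f = 2Ω sin φ = 2 × 7.29×10⁻⁵ × sin 58° = 1.24×10⁻⁴ s⁻¹
Pressure gradient: |∂P/∂n| = 900 Pa / 118000 m = 7.63×10⁻³ Pa/m
Geostrophic speed: V_g = |∂P/∂n|/(fρ) = 7.63×10⁻³/(1.24×10⁻⁴ × 1.19) = 51.8 m/s
Around a low, centrifugal force acts outward with Coriolis, so pressure-gradient force balances both:
(1/ρ)|∂P/∂n| = fV + V²/R  →  V² + fR·V − fR·V_g = 0
With fR = 1.24×10⁻⁴ × 1366×10³ m = 169 m/s:
V = [−fR + √((fR)² + 4 fR V_g)]/2 = [−169 + √(169² + 4×169×51.8)]/2 = 41.6 m/s
Subgeostrophic (V < V_g = 51.8 m/s), as expected around a low.
Converting: 41.6 m/s × 3.6 = 150 km/h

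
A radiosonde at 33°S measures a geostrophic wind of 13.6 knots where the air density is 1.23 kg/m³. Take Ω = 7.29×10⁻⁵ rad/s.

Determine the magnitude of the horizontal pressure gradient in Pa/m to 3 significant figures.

Coriolis parameter at 33°S:
f = 2Ω sin φ = 2 × 7.29×10⁻⁵ × sin 33° = 7.94×10⁻⁵ s⁻¹
Wind speed in SI: 13.6 knots = 7.00 m/s
Geostrophic balance rearranged: |∂P/∂n| = f ρ V_g
|∂P/∂n| = 7.94×10⁻⁵ × 1.23 × 7.00 = 6.83×10⁻⁴ Pa/m

6.83×10⁻⁴ Pa/m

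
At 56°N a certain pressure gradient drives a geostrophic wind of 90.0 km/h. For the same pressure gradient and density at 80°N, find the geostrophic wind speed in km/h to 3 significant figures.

With the same pressure gradient and density, V_g ∝ 1/f ∝ 1/sin φ.
V₂ = V₁ · sin φ₁ / sin φ₂ = 90.0 × sin 56° / sin 80°
V₂ = 90.0 × 0.8290/0.9848 = 75.8 km/h

75.8 km/h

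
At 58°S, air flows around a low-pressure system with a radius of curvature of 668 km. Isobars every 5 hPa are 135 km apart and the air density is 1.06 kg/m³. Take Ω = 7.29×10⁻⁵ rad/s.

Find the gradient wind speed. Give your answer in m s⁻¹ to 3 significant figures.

Coriolis parameter at 58°S:
f = 2Ω sin φ = 2 × 7.29×10⁻⁵ × sin 58° = 1.24×10⁻⁴ s⁻¹
Pressure gradient: |∂P/∂n| = 500 Pa / 135000 m = 3.70×10⁻³ Pa/m
Geostrophic speed: V_g = |∂P/∂n|/(fρ) = 3.70×10⁻³/(1.24×10⁻⁴ × 1.06) = 28.3 m/s
Around a low, centrifugal force acts outward with Coriolis, so pressure-gradient force balances both:
(1/ρ)|∂P/∂n| = fV + V²/R  →  V² + fR·V − fR·V_g = 0
With fR = 1.24×10⁻⁴ × 668×10³ m = 82.6 m/s:
V = [−fR + √((fR)² + 4 fR V_g)]/2 = [−82.6 + √(82.6² + 4×82.6×28.3)]/2 = 22.3 m/s
Subgeostrophic (V < V_g = 28.3 m/s), as expected around a low.

22.3 m s⁻¹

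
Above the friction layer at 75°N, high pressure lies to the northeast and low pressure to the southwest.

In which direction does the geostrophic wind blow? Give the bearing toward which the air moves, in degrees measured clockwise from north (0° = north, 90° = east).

The pressure-gradient force points toward the southwest (bearing 225°).
Geostrophic balance: in the Northern Hemisphere the Coriolis force deflects motion to the right, so the geostrophic wind blows 90° to the right of the pressure-gradient force (low pressure on the left).
Rotating 225° by 90° clockwise gives 315° — the wind blows toward the northwest.

315°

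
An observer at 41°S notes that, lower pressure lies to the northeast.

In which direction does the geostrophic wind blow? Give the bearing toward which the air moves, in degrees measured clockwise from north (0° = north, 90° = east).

The pressure-gradient force points toward the northeast (bearing 045°).
Geostrophic balance: in the Southern Hemisphere the Coriolis force deflects motion to the left, so the geostrophic wind blows 90° to the left of the pressure-gradient force (low pressure on the right).
Rotating 045° by 90° counterclockwise gives 315° — the wind blows toward the northwest.

315°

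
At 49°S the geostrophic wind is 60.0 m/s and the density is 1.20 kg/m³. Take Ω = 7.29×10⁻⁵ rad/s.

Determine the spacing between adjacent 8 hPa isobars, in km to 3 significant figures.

101 km

Coriolis parameter at 49°S:
f = 2Ω sin φ = 2 × 7.29×10⁻⁵ × sin 49° = 1.10×10⁻⁴ s⁻¹
Geostrophic balance rearranged: |∂P/∂n| = f ρ V_g
|∂P/∂n| = 1.10×10⁻⁴ × 1.20 × 60.0 = 7.92×10⁻³ Pa/m
Isobar spacing: Δn = ΔP/|∂P/∂n| = 800 Pa / 7.92×10⁻³ Pa/m = 100976 m ≈ 101 km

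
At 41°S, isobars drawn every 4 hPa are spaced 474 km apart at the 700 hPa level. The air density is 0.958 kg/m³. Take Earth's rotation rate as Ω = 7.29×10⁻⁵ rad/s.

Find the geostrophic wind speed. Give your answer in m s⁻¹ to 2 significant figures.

Coriolis parameter at 41°S:
f = 2Ω sin φ = 2 × 7.29×10⁻⁵ × sin 41° = 9.57×10⁻⁵ s⁻¹
Pressure gradient: |∂P/∂n| = 400 Pa / 474000 m = 8.44×10⁻⁴ Pa/m
Geostrophic balance (pressure-gradient force = Coriolis force):
V_g = (1/(fρ)) |∂P/∂n| = 8.44×10⁻⁴ / (9.57×10⁻⁵ × 0.958) = 9.21 m/s

9.2 m s⁻¹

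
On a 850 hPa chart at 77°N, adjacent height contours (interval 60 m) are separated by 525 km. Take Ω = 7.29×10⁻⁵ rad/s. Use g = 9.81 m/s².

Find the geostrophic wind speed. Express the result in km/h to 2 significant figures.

Coriolis parameter at 77°N:
f = 2Ω sin φ = 2 × 7.29×10⁻⁵ × sin 77° = 1.42×10⁻⁴ s⁻¹
Height gradient: |∂Z/∂n| = 60 m / 525000 m = 1.14×10⁻⁴
On a pressure surface, geostrophic balance gives V_g = (g/f)|∂Z/∂n|:
V_g = 9.81 × 1.14×10⁻⁴ / 1.42×10⁻⁴ = 7.89 m/s
Converting: 7.89 m/s × 3.6 = 28 km/h

28 km/h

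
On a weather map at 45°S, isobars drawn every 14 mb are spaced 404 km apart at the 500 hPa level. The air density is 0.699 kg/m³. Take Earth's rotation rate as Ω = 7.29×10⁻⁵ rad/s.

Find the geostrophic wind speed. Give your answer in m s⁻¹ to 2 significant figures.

Coriolis parameter at 45°S:
f = 2Ω sin φ = 2 × 7.29×10⁻⁵ × sin 45° = 1.03×10⁻⁴ s⁻¹
Pressure gradient: |∂P/∂n| = 1400 Pa / 404000 m = 3.47×10⁻³ Pa/m
Geostrophic balance (pressure-gradient force = Coriolis force):
V_g = (1/(fρ)) |∂P/∂n| = 3.47×10⁻³ / (1.03×10⁻⁴ × 0.699) = 48.1 m/s

48 m s⁻¹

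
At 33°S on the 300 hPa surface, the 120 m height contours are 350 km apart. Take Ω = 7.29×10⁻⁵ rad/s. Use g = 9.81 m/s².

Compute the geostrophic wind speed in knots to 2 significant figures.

Coriolis parameter at 33°S:
f = 2Ω sin φ = 2 × 7.29×10⁻⁵ × sin 33° = 7.94×10⁻⁵ s⁻¹
Height gradient: |∂Z/∂n| = 120 m / 350000 m = 3.43×10⁻⁴
On a pressure surface, geostrophic balance gives V_g = (g/f)|∂Z/∂n|:
V_g = 9.81 × 3.43×10⁻⁴ / 7.94×10⁻⁵ = 42.4 m/s
Converting: 42.4 m/s × 1.944 = 82 knots

82 knots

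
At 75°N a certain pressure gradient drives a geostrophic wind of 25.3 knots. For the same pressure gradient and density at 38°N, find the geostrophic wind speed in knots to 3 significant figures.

With the same pressure gradient and density, V_g ∝ 1/f ∝ 1/sin φ.
V₂ = V₁ · sin φ₁ / sin φ₂ = 25.3 × sin 75° / sin 38°
V₂ = 25.3 × 0.9659/0.6157 = 39.7 knots

39.7 knots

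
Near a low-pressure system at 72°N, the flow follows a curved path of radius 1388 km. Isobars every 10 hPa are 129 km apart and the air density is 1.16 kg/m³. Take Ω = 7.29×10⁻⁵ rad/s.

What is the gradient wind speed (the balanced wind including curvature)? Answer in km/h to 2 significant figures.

Coriolis parameter at 72°N:
f = 2Ω sin φ = 2 × 7.29×10⁻⁵ × sin 72° = 1.39×10⁻⁴ s⁻¹
Pressure gradient: |∂P/∂n| = 1000 Pa / 129000 m = 7.75×10⁻³ Pa/m
Geostrophic speed: V_g = |∂P/∂n|/(fρ) = 7.75×10⁻³/(1.39×10⁻⁴ × 1.16) = 48.2 m/s
Around a low, centrifugal force acts outward with Coriolis, so pressure-gradient force balances both:
(1/ρ)|∂P/∂n| = fV + V²/R  →  V² + fR·V − fR·V_g = 0
With fR = 1.39×10⁻⁴ × 1388×10³ m = 192 m/s:
V = [−fR + √((fR)² + 4 fR V_g)]/2 = [−192 + √(192² + 4×192×48.2)]/2 = 39.9 m/s
Subgeostrophic (V < V_g = 48.2 m/s), as expected around a low.
Converting: 39.9 m/s × 3.6 = 140 km/h

140 km/h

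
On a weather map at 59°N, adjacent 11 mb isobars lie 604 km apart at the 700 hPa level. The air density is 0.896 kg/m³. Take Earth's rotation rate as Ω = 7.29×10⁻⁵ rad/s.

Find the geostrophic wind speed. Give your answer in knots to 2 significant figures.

Coriolis parameter at 59°N:
f = 2Ω sin φ = 2 × 7.29×10⁻⁵ × sin 59° = 1.25×10⁻⁴ s⁻¹
Pressure gradient: |∂P/∂n| = 1100 Pa / 604000 m = 1.82×10⁻³ Pa/m
Geostrophic balance (pressure-gradient force = Coriolis force):
V_g = (1/(fρ)) |∂P/∂n| = 1.82×10⁻³ / (1.25×10⁻⁴ × 0.896) = 16.3 m/s
Converting: 16.3 m/s × 1.944 = 32 knots

32 knots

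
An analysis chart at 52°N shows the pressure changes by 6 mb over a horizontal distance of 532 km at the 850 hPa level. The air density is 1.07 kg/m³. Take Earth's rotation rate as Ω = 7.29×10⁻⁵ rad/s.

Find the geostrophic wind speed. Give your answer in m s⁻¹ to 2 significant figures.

Coriolis parameter at 52°N:
f = 2Ω sin φ = 2 × 7.29×10⁻⁵ × sin 52° = 1.15×10⁻⁴ s⁻¹
Pressure gradient: |∂P/∂n| = 600 Pa / 532000 m = 1.13×10⁻³ Pa/m
Geostrophic balance (pressure-gradient force = Coriolis force):
V_g = (1/(fρ)) |∂P/∂n| = 1.13×10⁻³ / (1.15×10⁻⁴ × 1.07) = 9.17 m/s

9.2 m s⁻¹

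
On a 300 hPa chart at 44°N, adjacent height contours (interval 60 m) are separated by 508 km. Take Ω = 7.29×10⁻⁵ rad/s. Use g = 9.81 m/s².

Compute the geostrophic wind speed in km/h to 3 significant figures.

Coriolis parameter at 44°N:
f = 2Ω sin φ = 2 × 7.29×10⁻⁵ × sin 44° = 1.01×10⁻⁴ s⁻¹
Height gradient: |∂Z/∂n| = 60 m / 508000 m = 1.18×10⁻⁴
On a pressure surface, geostrophic balance gives V_g = (g/f)|∂Z/∂n|:
V_g = 9.81 × 1.18×10⁻⁴ / 1.01×10⁻⁴ = 11.4 m/s
Converting: 11.4 m/s × 3.6 = 41.2 km/h

41.2 km/h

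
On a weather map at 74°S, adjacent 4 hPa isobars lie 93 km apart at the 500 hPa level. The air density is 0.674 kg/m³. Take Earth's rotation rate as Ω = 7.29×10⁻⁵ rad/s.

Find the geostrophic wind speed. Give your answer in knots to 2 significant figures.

Coriolis parameter at 74°S:
f = 2Ω sin φ = 2 × 7.29×10⁻⁵ × sin 74° = 1.40×10⁻⁴ s⁻¹
Pressure gradient: |∂P/∂n| = 400 Pa / 93000 m = 4.30×10⁻³ Pa/m
Geostrophic balance (pressure-gradient force = Coriolis force):
V_g = (1/(fρ)) |∂P/∂n| = 4.30×10⁻³ / (1.40×10⁻⁴ × 0.674) = 45.5 m/s
Converting: 45.5 m/s × 1.944 = 89 knots

89 knots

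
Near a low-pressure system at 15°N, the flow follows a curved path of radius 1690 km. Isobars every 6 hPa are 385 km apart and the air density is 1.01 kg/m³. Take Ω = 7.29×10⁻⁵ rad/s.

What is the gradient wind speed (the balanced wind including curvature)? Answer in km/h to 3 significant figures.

102 km/h

Coriolis parameter at 15°N:
f = 2Ω sin φ = 2 × 7.29×10⁻⁵ × sin 15° = 3.77×10⁻⁵ s⁻¹
Pressure gradient: |∂P/∂n| = 600 Pa / 385000 m = 1.56×10⁻³ Pa/m
Geostrophic speed: V_g = |∂P/∂n|/(fρ) = 1.56×10⁻³/(3.77×10⁻⁵ × 1.01) = 40.9 m/s
Around a low, centrifugal force acts outward with Coriolis, so pressure-gradient force balances both:
(1/ρ)|∂P/∂n| = fV + V²/R  →  V² + fR·V − fR·V_g = 0
With fR = 3.77×10⁻⁵ × 1690×10³ m = 63.8 m/s:
V = [−fR + √((fR)² + 4 fR V_g)]/2 = [−63.8 + √(63.8² + 4×63.8×40.9)]/2 = 28.3 m/s
Subgeostrophic (V < V_g = 40.9 m/s), as expected around a low.
Converting: 28.3 m/s × 3.6 = 102 km/h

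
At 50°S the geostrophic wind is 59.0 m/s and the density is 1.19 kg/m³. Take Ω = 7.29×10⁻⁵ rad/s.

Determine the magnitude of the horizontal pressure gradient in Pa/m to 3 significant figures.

Coriolis parameter at 50°S:
f = 2Ω sin φ = 2 × 7.29×10⁻⁵ × sin 50° = 1.12×10⁻⁴ s⁻¹
Geostrophic balance rearranged: |∂P/∂n| = f ρ V_g
|∂P/∂n| = 1.12×10⁻⁴ × 1.19 × 59.0 = 7.84×10⁻³ Pa/m

7.84×10⁻³ Pa/m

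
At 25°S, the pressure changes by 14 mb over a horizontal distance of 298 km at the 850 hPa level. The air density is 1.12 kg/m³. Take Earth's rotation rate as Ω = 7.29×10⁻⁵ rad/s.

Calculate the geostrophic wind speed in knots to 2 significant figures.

Coriolis parameter at 25°S:
f = 2Ω sin φ = 2 × 7.29×10⁻⁵ × sin 25° = 6.16×10⁻⁵ s⁻¹
Pressure gradient: |∂P/∂n| = 1400 Pa / 298000 m = 4.70×10⁻³ Pa/m
Geostrophic balance (pressure-gradient force = Coriolis force):
V_g = (1/(fρ)) |∂P/∂n| = 4.70×10⁻³ / (6.16×10⁻⁵ × 1.12) = 68.1 m/s
Converting: 68.1 m/s × 1.944 = 130 knots

130 knots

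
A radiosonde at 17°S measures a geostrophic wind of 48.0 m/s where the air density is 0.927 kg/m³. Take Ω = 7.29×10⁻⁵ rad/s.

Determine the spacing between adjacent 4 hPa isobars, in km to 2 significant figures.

210 km

Coriolis parameter at 17°S:
f = 2Ω sin φ = 2 × 7.29×10⁻⁵ × sin 17° = 4.26×10⁻⁵ s⁻¹
Geostrophic balance rearranged: |∂P/∂n| = f ρ V_g
|∂P/∂n| = 4.26×10⁻⁵ × 0.927 × 48.0 = 1.90×10⁻³ Pa/m
Isobar spacing: Δn = ΔP/|∂P/∂n| = 400 Pa / 1.90×10⁻³ Pa/m = 210885 m ≈ 210 km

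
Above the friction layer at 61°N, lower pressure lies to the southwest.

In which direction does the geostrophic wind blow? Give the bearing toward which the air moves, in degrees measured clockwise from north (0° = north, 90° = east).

315°

The pressure-gradient force points toward the southwest (bearing 225°).
Geostrophic balance: in the Northern Hemisphere the Coriolis force deflects motion to the right, so the geostrophic wind blows 90° to the right of the pressure-gradient force (low pressure on the left).
Rotating 225° by 90° clockwise gives 315° — the wind blows toward the northwest.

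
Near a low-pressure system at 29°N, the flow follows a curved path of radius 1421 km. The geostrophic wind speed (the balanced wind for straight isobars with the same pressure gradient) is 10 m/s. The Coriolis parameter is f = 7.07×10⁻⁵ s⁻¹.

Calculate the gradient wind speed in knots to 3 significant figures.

17.8 knots

Around a low, centrifugal force acts outward with Coriolis, so pressure-gradient force balances both:
(1/ρ)|∂P/∂n| = fV + V²/R  →  V² + fR·V − fR·V_g = 0
With fR = 7.07×10⁻⁵ × 1421×10³ m = 100 m/s:
V = [−fR + √((fR)² + 4 fR V_g)]/2 = [−100 + √(100² + 4×100×10)]/2 = 9.16 m/s
Subgeostrophic (V < V_g = 10 m/s), as expected around a low.
Converting: 9.16 m/s × 1.944 = 17.8 knots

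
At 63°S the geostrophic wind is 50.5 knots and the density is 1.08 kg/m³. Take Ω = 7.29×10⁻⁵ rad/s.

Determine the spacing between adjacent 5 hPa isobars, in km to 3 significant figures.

137 km

Coriolis parameter at 63°S:
f = 2Ω sin φ = 2 × 7.29×10⁻⁵ × sin 63° = 1.30×10⁻⁴ s⁻¹
Wind speed in SI: 50.5 knots = 26.0 m/s
Geostrophic balance rearranged: |∂P/∂n| = f ρ V_g
|∂P/∂n| = 1.30×10⁻⁴ × 1.08 × 26.0 = 3.64×10⁻³ Pa/m
Isobar spacing: Δn = ΔP/|∂P/∂n| = 500 Pa / 3.64×10⁻³ Pa/m = 137176 m ≈ 137 km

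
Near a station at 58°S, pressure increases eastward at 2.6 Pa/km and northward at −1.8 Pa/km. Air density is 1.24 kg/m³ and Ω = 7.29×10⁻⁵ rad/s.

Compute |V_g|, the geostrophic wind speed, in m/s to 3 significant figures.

20.6 m/s

Coriolis parameter at 58°S:
f = 2Ω sin φ = 2 × 7.29×10⁻⁵ × sin 58° = 1.24×10⁻⁴ s⁻¹
In the Southern Hemisphere f is negative: f = −1.24×10⁻⁴ s⁻¹.
Component geostrophic relations (x east, y north):
u_g = −(1/(fρ)) ∂P/∂y,  v_g = (1/(fρ)) ∂P/∂x
u_g = −(−1.8×10⁻³)/(−1.24×10⁻⁴ × 1.24) = −11.7 m/s;  v_g = (2.6×10⁻³)/(−1.24×10⁻⁴ × 1.24) = −17.0 m/s
|V_g| = √(u_g² + v_g²) = 20.6 m/s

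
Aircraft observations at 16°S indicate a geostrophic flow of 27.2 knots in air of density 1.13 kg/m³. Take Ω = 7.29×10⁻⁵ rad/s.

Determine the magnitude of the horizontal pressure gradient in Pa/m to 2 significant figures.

Coriolis parameter at 16°S:
f = 2Ω sin φ = 2 × 7.29×10⁻⁵ × sin 16° = 4.02×10⁻⁵ s⁻¹
Wind speed in SI: 27.2 knots = 14.0 m/s
Geostrophic balance rearranged: |∂P/∂n| = f ρ V_g
|∂P/∂n| = 4.02×10⁻⁵ × 1.13 × 14.0 = 6.35×10⁻⁴ Pa/m

6.4×10⁻⁴ Pa/m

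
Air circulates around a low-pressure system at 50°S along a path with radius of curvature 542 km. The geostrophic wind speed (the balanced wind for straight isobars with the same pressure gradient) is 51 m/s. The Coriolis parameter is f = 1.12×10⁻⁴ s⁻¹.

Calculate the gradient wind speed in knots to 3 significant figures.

64.2 knots

Around a low, centrifugal force acts outward with Coriolis, so pressure-gradient force balances both:
(1/ρ)|∂P/∂n| = fV + V²/R  →  V² + fR·V − fR·V_g = 0
With fR = 1.12×10⁻⁴ × 542×10³ m = 60.7 m/s:
V = [−fR + √((fR)² + 4 fR V_g)]/2 = [−60.7 + √(60.7² + 4×60.7×51)]/2 = 33 m/s
Subgeostrophic (V < V_g = 51 m/s), as expected around a low.
Converting: 33 m/s × 1.944 = 64.2 knots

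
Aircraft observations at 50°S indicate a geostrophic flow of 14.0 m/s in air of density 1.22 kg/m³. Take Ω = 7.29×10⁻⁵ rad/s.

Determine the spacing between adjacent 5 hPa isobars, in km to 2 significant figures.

260 km

Coriolis parameter at 50°S:
f = 2Ω sin φ = 2 × 7.29×10⁻⁵ × sin 50° = 1.12×10⁻⁴ s⁻¹
Geostrophic balance rearranged: |∂P/∂n| = f ρ V_g
|∂P/∂n| = 1.12×10⁻⁴ × 1.22 × 14.0 = 1.91×10⁻³ Pa/m
Isobar spacing: Δn = ΔP/|∂P/∂n| = 500 Pa / 1.91×10⁻³ Pa/m = 262102 m ≈ 260 km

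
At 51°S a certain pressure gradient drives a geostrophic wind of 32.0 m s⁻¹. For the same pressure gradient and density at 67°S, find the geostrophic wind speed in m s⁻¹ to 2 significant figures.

27 m s⁻¹

With the same pressure gradient and density, V_g ∝ 1/f ∝ 1/sin φ.
V₂ = V₁ · sin φ₁ / sin φ₂ = 32.0 × sin 51° / sin 67°
V₂ = 32.0 × 0.7771/0.9205 = 27 m s⁻¹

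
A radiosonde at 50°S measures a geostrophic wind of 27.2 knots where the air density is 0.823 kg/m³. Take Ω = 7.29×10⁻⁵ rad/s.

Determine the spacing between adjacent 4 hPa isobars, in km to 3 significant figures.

Coriolis parameter at 50°S:
f = 2Ω sin φ = 2 × 7.29×10⁻⁵ × sin 50° = 1.12×10⁻⁴ s⁻¹
Wind speed in SI: 27.2 knots = 14.0 m/s
Geostrophic balance rearranged: |∂P/∂n| = f ρ V_g
|∂P/∂n| = 1.12×10⁻⁴ × 0.823 × 14.0 = 1.29×10⁻³ Pa/m
Isobar spacing: Δn = ΔP/|∂P/∂n| = 400 Pa / 1.29×10⁻³ Pa/m = 310987 m ≈ 311 km

311 km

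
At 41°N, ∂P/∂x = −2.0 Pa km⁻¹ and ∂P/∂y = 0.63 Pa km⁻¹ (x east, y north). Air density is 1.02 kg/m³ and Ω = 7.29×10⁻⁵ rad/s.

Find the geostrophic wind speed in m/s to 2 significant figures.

21 m/s

Coriolis parameter at 41°N:
f = 2Ω sin φ = 2 × 7.29×10⁻⁵ × sin 41° = 9.57×10⁻⁵ s⁻¹
Component geostrophic relations (x east, y north):
u_g = −(1/(fρ)) ∂P/∂y,  v_g = (1/(fρ)) ∂P/∂x
u_g = −(0.63×10⁻³)/(9.57×10⁻⁵ × 1.02) = −6.46 m/s;  v_g = (−2.0×10⁻³)/(9.57×10⁻⁵ × 1.02) = −20.5 m/s
|V_g| = √(u_g² + v_g²) = 21.5 m/s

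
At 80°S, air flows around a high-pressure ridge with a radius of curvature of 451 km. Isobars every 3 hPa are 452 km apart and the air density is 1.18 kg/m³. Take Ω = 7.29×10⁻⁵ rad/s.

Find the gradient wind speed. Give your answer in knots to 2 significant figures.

8.1 knots

Coriolis parameter at 80°S:
f = 2Ω sin φ = 2 × 7.29×10⁻⁵ × sin 80° = 1.44×10⁻⁴ s⁻¹
Pressure gradient: |∂P/∂n| = 300 Pa / 452000 m = 6.64×10⁻⁴ Pa/m
Geostrophic speed: V_g = |∂P/∂n|/(fρ) = 6.64×10⁻⁴/(1.44×10⁻⁴ × 1.18) = 3.92 m/s
Around a high, pressure-gradient force acts outward with centrifugal, so Coriolis balances both:
fV = (1/ρ)|∂P/∂n| + V²/R  →  V² − fR·V + fR·V_g = 0
With fR = 1.44×10⁻⁴ × 451×10³ m = 64.8 m/s:
V = [fR − √((fR)² − 4 fR V_g)]/2 = [64.8 − √(64.8² − 4×64.8×3.92)]/2 = 4.19 m/s
Supergeostrophic (V > V_g = 3.92 m/s), as expected around a high.
Converting: 4.19 m/s × 1.944 = 8.1 knots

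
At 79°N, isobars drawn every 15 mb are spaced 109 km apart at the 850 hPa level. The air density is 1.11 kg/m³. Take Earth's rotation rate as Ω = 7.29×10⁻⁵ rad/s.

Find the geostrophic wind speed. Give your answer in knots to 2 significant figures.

170 knots

Coriolis parameter at 79°N:
f = 2Ω sin φ = 2 × 7.29×10⁻⁵ × sin 79° = 1.43×10⁻⁴ s⁻¹
Pressure gradient: |∂P/∂n| = 1500 Pa / 109000 m = 1.38×10⁻² Pa/m
Geostrophic balance (pressure-gradient force = Coriolis force):
V_g = (1/(fρ)) |∂P/∂n| = 1.38×10⁻² / (1.43×10⁻⁴ × 1.11) = 86.6 m/s
Converting: 86.6 m/s × 1.944 = 170 knots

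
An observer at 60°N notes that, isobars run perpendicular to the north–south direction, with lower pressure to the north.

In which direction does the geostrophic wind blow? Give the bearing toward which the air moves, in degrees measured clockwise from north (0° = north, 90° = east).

The pressure-gradient force points toward the north (bearing 000°).
Geostrophic balance: in the Northern Hemisphere the Coriolis force deflects motion to the right, so the geostrophic wind blows 90° to the right of the pressure-gradient force (low pressure on the left).
Rotating 000° by 90° clockwise gives 090° — the wind blows toward the east.

090°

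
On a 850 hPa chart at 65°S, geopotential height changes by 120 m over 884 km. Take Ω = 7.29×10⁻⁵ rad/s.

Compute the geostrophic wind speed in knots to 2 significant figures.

Coriolis parameter at 65°S:
f = 2Ω sin φ = 2 × 7.29×10⁻⁵ × sin 65° = 1.32×10⁻⁴ s⁻¹
Height gradient: |∂Z/∂n| = 120 m / 884000 m = 1.36×10⁻⁴
On a pressure surface, geostrophic balance gives V_g = (g/f)|∂Z/∂n|:
V_g = 9.81 × 1.36×10⁻⁴ / 1.32×10⁻⁴ = 10.1 m/s
Converting: 10.1 m/s × 1.944 = 20 knots

20 knots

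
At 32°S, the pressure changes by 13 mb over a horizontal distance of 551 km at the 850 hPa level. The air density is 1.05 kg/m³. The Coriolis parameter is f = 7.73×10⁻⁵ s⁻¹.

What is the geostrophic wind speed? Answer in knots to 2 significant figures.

Pressure gradient: |∂P/∂n| = 1300 Pa / 551000 m = 2.36×10⁻³ Pa/m
Geostrophic balance (pressure-gradient force = Coriolis force):
V_g = (1/(fρ)) |∂P/∂n| = 2.36×10⁻³ / (7.73×10⁻⁵ × 1.05) = 29.1 m/s
Converting: 29.1 m/s × 1.944 = 57 knots

57 knots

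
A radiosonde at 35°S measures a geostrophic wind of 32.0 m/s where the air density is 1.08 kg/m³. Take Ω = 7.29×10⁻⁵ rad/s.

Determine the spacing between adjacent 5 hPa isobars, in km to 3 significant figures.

Coriolis parameter at 35°S:
f = 2Ω sin φ = 2 × 7.29×10⁻⁵ × sin 35° = 8.36×10⁻⁵ s⁻¹
Geostrophic balance rearranged: |∂P/∂n| = f ρ V_g
|∂P/∂n| = 8.36×10⁻⁵ × 1.08 × 32.0 = 2.89×10⁻³ Pa/m
Isobar spacing: Δn = ΔP/|∂P/∂n| = 500 Pa / 2.89×10⁻³ Pa/m = 173001 m ≈ 173 km

173 km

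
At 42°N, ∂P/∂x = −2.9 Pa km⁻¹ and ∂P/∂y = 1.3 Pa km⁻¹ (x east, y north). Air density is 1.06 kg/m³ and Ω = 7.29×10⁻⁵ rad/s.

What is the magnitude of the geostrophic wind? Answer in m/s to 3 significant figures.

30.7 m/s

Coriolis parameter at 42°N:
f = 2Ω sin φ = 2 × 7.29×10⁻⁵ × sin 42° = 9.76×10⁻⁵ s⁻¹
Component geostrophic relations (x east, y north):
u_g = −(1/(fρ)) ∂P/∂y,  v_g = (1/(fρ)) ∂P/∂x
u_g = −(1.3×10⁻³)/(9.76×10⁻⁵ × 1.06) = −12.6 m/s;  v_g = (−2.9×10⁻³)/(9.76×10⁻⁵ × 1.06) = −28.0 m/s
|V_g| = √(u_g² + v_g²) = 30.7 m/s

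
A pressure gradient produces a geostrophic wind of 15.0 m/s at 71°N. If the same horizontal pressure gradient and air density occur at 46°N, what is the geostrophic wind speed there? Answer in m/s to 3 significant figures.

With the same pressure gradient and density, V_g ∝ 1/f ∝ 1/sin φ.
V₂ = V₁ · sin φ₁ / sin φ₂ = 15.0 × sin 71° / sin 46°
V₂ = 15.0 × 0.9455/0.7193 = 19.7 m/s

19.7 m/s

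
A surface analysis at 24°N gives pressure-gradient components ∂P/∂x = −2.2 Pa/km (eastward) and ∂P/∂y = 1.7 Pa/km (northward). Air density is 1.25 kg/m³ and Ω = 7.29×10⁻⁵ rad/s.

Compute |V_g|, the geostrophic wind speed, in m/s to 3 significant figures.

37.5 m/s

Coriolis parameter at 24°N:
f = 2Ω sin φ = 2 × 7.29×10⁻⁵ × sin 24° = 5.93×10⁻⁵ s⁻¹
Component geostrophic relations (x east, y north):
u_g = −(1/(fρ)) ∂P/∂y,  v_g = (1/(fρ)) ∂P/∂x
u_g = −(1.7×10⁻³)/(5.93×10⁻⁵ × 1.25) = −22.9 m/s;  v_g = (−2.2×10⁻³)/(5.93×10⁻⁵ × 1.25) = −29.7 m/s
|V_g| = √(u_g² + v_g²) = 37.5 m/s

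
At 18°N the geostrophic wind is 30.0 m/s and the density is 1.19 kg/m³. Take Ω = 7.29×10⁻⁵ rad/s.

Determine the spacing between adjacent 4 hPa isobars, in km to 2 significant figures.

Coriolis parameter at 18°N:
f = 2Ω sin φ = 2 × 7.29×10⁻⁵ × sin 18° = 4.51×10⁻⁵ s⁻¹
Geostrophic balance rearranged: |∂P/∂n| = f ρ V_g
|∂P/∂n| = 4.51×10⁻⁵ × 1.19 × 30.0 = 1.61×10⁻³ Pa/m
Isobar spacing: Δn = ΔP/|∂P/∂n| = 400 Pa / 1.61×10⁻³ Pa/m = 248686 m ≈ 250 km

250 km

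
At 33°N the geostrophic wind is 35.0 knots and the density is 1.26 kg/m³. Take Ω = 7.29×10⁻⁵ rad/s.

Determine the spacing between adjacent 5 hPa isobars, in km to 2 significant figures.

Coriolis parameter at 33°N:
f = 2Ω sin φ = 2 × 7.29×10⁻⁵ × sin 33° = 7.94×10⁻⁵ s⁻¹
Wind speed in SI: 35.0 knots = 18.0 m/s
Geostrophic balance rearranged: |∂P/∂n| = f ρ V_g
|∂P/∂n| = 7.94×10⁻⁵ × 1.26 × 18.0 = 1.80×10⁻³ Pa/m
Isobar spacing: Δn = ΔP/|∂P/∂n| = 500 Pa / 1.80×10⁻³ Pa/m = 277541 m ≈ 280 km

280 km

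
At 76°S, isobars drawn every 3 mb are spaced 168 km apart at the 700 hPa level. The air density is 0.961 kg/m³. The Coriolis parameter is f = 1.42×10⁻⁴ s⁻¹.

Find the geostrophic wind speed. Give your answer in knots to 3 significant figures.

25.4 knots

Pressure gradient: |∂P/∂n| = 300 Pa / 168000 m = 1.79×10⁻³ Pa/m
Geostrophic balance (pressure-gradient force = Coriolis force):
V_g = (1/(fρ)) |∂P/∂n| = 1.79×10⁻³ / (1.42×10⁻⁴ × 0.961) = 13.1 m/s
Converting: 13.1 m/s × 1.944 = 25.4 knots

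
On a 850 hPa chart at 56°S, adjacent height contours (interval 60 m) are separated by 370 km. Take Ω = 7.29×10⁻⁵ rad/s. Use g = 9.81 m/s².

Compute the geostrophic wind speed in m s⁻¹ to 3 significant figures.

Coriolis parameter at 56°S:
f = 2Ω sin φ = 2 × 7.29×10⁻⁵ × sin 56° = 1.21×10⁻⁴ s⁻¹
Height gradient: |∂Z/∂n| = 60 m / 370000 m = 1.62×10⁻⁴
On a pressure surface, geostrophic balance gives V_g = (g/f)|∂Z/∂n|:
V_g = 9.81 × 1.62×10⁻⁴ / 1.21×10⁻⁴ = 13.2 m/s

13.2 m s⁻¹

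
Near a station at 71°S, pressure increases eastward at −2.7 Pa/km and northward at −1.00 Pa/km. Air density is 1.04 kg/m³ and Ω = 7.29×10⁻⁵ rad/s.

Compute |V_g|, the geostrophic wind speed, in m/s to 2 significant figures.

Coriolis parameter at 71°S:
f = 2Ω sin φ = 2 × 7.29×10⁻⁵ × sin 71° = 1.38×10⁻⁴ s⁻¹
In the Southern Hemisphere f is negative: f = −1.38×10⁻⁴ s⁻¹.
Component geostrophic relations (x east, y north):
u_g = −(1/(fρ)) ∂P/∂y,  v_g = (1/(fρ)) ∂P/∂x
u_g = −(−1.00×10⁻³)/(−1.38×10⁻⁴ × 1.04) = −6.97 m/s;  v_g = (−2.7×10⁻³)/(−1.38×10⁻⁴ × 1.04) = 18.8 m/s
|V_g| = √(u_g² + v_g²) = 20.1 m/s

20 m/s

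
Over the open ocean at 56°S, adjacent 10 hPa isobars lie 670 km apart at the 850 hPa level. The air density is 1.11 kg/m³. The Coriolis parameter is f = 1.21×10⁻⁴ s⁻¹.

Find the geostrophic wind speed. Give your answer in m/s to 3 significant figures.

11.1 m/s

Pressure gradient: |∂P/∂n| = 1000 Pa / 670000 m = 1.49×10⁻³ Pa/m
Geostrophic balance (pressure-gradient force = Coriolis force):
V_g = (1/(fρ)) |∂P/∂n| = 1.49×10⁻³ / (1.21×10⁻⁴ × 1.11) = 11.1 m/s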